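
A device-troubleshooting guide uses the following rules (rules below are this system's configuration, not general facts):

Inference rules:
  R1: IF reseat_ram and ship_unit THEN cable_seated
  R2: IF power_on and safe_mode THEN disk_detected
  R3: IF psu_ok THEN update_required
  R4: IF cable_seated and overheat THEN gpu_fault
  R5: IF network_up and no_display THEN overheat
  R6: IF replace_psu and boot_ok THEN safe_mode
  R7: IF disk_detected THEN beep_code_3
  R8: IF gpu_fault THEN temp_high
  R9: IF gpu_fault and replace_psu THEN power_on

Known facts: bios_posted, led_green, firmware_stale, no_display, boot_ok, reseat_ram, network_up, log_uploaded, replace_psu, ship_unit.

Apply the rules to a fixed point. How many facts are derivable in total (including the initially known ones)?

18

Round 1: R1 [IF reseat_ram and ship_unit THEN cable_seated]; R5 [IF network_up and no_display THEN overheat]; R6 [IF replace_psu and boot_ok THEN safe_mode]. New: cable_seated, overheat, safe_mode.
Round 2: R4 [IF cable_seated and overheat THEN gpu_fault]. New: gpu_fault.
Round 3: R8 [IF gpu_fault THEN temp_high]; R9 [IF gpu_fault and replace_psu THEN power_on]. New: temp_high, power_on.
Round 4: R2 [IF power_on and safe_mode THEN disk_detected]. New: disk_detected.
Round 5: R7 [IF disk_detected THEN beep_code_3]. New: beep_code_3.
Closure: {beep_code_3, bios_posted, boot_ok, cable_seated, disk_detected, firmware_stale, gpu_fault, led_green, log_uploaded, network_up, no_display, overheat, power_on, replace_psu, reseat_ram, safe_mode, ship_unit, temp_high} — 18 facts.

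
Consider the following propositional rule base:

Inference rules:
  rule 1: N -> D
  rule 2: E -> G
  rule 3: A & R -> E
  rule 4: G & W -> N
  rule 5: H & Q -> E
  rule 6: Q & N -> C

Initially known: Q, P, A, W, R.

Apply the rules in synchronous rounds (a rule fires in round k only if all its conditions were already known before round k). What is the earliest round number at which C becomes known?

4

Round 1: rule 3 [A & R -> E]. Adds E.
Round 2: rule 2 [E -> G]. Adds G.
Round 3: rule 4 [G & W -> N]. Adds N.
Round 4: rule 1 [N -> D]; rule 6 [Q & N -> C]. Adds D, C.
C first appears in round 4.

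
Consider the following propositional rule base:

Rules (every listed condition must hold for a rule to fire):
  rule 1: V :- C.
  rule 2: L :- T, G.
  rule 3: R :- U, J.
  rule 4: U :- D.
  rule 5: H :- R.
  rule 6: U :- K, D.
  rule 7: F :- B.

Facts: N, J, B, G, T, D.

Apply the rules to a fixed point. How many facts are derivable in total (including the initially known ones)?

Round 1 fires rule 2, rule 4, rule 7, giving L, U, F.
Round 2 fires rule 3, giving R.
Round 3 fires rule 5, giving H.
Closure: {B, D, F, G, H, J, L, N, R, T, U} — 11 facts.

11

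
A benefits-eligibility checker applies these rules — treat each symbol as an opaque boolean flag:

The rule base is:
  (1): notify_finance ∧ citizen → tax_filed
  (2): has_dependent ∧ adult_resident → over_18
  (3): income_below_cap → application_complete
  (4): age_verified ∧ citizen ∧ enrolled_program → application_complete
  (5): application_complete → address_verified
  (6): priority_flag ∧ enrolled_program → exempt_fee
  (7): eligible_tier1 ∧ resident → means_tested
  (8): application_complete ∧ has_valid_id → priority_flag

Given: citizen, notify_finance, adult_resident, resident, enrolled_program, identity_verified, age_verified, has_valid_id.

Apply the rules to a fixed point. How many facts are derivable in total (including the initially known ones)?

13

[1] (1) [notify_finance ∧ citizen → tax_filed]; (4) [age_verified ∧ citizen ∧ enrolled_program → application_complete]. ⇒ new: tax_filed, application_complete.
[2] (5) [application_complete → address_verified]; (8) [application_complete ∧ has_valid_id → priority_flag]. ⇒ new: address_verified, priority_flag.
[3] (6) [priority_flag ∧ enrolled_program → exempt_fee]. ⇒ new: exempt_fee.
Closure: {address_verified, adult_resident, age_verified, application_complete, citizen, enrolled_program, exempt_fee, has_valid_id, identity_verified, notify_finance, priority_flag, resident, tax_filed} — 13 facts.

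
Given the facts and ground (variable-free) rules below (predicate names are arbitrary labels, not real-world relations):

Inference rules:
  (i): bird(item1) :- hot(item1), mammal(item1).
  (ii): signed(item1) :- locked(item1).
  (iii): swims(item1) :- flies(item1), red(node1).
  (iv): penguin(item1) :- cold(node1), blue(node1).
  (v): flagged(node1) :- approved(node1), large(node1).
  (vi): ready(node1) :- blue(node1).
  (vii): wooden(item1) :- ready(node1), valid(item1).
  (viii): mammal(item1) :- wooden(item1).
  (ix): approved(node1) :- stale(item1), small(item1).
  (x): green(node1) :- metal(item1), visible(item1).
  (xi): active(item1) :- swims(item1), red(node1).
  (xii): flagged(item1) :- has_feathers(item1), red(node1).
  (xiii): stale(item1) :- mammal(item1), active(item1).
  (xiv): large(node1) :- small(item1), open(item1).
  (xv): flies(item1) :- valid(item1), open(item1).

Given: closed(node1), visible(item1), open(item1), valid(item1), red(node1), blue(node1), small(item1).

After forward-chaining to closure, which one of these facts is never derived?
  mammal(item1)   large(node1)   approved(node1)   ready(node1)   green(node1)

Round 1 fires (vi), (xiv), (xv), giving ready(node1), large(node1), flies(item1).
Round 2 fires (iii), (vii), giving swims(item1), wooden(item1).
Round 3 fires (viii), (xi), giving mammal(item1), active(item1).
Round 4 fires (xiii), giving stale(item1).
Round 5 fires (ix), giving approved(node1).
Round 6 fires (v), giving flagged(node1).
Derived: large(node1) (round 1), ready(node1) (round 1), mammal(item1) (round 3), approved(node1) (round 5). green(node1) never appears in any round.

green(node1)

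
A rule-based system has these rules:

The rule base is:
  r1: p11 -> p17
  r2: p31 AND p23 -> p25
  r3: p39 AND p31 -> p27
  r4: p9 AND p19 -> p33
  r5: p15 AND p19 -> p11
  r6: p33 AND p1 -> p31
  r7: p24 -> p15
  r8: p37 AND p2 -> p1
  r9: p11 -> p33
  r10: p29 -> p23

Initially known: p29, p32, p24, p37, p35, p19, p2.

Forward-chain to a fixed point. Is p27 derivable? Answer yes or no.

Round 1: r7 [p24 -> p15]; r8 [p37 AND p2 -> p1]; r10 [p29 -> p23]. Adds p15, p1, p23.
Round 2: r5 [p15 AND p19 -> p11]. Adds p11.
Round 3: r1 [p11 -> p17]; r9 [p11 -> p33]. Adds p17, p33.
Round 4: r6 [p33 AND p1 -> p31]. Adds p31.
Round 5: r2 [p31 AND p23 -> p25]. Adds p25.
Fixed point reached. p27 is concluded only by r3; r3 needs p39 (never derived).

no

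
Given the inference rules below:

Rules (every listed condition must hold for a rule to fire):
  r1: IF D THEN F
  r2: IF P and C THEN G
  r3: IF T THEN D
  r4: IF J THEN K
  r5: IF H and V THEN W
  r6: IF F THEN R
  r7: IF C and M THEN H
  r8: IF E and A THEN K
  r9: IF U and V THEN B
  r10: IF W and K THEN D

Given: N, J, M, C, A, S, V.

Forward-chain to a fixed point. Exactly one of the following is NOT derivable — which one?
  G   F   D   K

G

Round 1: r4 [IF J THEN K]; r7 [IF C and M THEN H]. Adds K, H.
Round 2: r5 [IF H and V THEN W]. Adds W.
Round 3: r10 [IF W and K THEN D]. Adds D.
Round 4: r1 [IF D THEN F]. Adds F.
Round 5: r6 [IF F THEN R]. Adds R.
Derived: F (round 4), D (round 3), K (round 1). G never appears in any round.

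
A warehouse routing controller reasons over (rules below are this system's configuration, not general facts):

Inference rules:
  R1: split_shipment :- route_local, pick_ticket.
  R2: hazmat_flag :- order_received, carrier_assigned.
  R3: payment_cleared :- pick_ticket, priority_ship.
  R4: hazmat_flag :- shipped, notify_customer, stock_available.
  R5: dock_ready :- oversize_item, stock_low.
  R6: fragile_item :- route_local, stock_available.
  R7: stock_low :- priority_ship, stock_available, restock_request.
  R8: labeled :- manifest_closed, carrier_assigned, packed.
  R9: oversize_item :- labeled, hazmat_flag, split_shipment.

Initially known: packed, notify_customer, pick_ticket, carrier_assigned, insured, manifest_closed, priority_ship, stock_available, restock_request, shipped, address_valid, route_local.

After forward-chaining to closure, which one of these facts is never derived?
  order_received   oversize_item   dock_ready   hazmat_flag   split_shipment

Round 1: R1 [split_shipment :- route_local, pick_ticket.]; R3 [payment_cleared :- pick_ticket, priority_ship.]; R4 [hazmat_flag :- shipped, notify_customer, stock_available.]; R6 [fragile_item :- route_local, stock_available.]; R7 [stock_low :- priority_ship, stock_available, restock_request.]; R8 [labeled :- manifest_closed, carrier_assigned, packed.]. New: split_shipment, payment_cleared, hazmat_flag, fragile_item, stock_low, labeled.
Round 2: R9 [oversize_item :- labeled, hazmat_flag, split_shipment.]. New: oversize_item.
Round 3: R5 [dock_ready :- oversize_item, stock_low.]. New: dock_ready.
Derived: hazmat_flag (round 1), oversize_item (round 2), dock_ready (round 3), split_shipment (round 1). order_received never appears in any round.

order_received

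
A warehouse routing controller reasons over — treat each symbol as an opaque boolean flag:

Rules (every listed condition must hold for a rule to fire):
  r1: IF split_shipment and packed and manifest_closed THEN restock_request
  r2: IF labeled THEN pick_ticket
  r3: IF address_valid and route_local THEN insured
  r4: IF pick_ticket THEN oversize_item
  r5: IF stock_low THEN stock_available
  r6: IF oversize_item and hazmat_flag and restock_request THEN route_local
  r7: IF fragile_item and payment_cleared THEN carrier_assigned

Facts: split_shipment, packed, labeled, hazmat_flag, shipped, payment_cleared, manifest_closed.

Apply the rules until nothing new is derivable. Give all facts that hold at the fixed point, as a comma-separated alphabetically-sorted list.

Round 1 fires r1, r2, giving restock_request, pick_ticket.
Round 2 fires r4, giving oversize_item.
Round 3 fires r6, giving route_local.

hazmat_flag, labeled, manifest_closed, oversize_item, packed, payment_cleared, pick_ticket, restock_request, route_local, shipped, split_shipment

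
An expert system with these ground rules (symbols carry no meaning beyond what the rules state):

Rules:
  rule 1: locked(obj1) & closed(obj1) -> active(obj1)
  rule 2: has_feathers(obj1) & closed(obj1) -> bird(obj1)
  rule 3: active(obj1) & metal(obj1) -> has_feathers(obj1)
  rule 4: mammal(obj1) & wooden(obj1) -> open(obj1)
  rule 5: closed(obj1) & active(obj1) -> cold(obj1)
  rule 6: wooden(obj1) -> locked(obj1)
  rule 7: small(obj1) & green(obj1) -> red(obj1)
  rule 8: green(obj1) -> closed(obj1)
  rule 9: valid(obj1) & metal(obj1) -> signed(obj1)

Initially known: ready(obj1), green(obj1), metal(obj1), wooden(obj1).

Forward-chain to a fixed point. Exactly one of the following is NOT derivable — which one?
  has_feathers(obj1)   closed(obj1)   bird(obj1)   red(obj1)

red(obj1)

Round 1 fires rule 6, rule 8, giving locked(obj1), closed(obj1).
Round 2 fires rule 1, giving active(obj1).
Round 3 fires rule 3, rule 5, giving has_feathers(obj1), cold(obj1).
Round 4 fires rule 2, giving bird(obj1).
Derived: has_feathers(obj1) (round 3), bird(obj1) (round 4), closed(obj1) (round 1). red(obj1) never appears in any round.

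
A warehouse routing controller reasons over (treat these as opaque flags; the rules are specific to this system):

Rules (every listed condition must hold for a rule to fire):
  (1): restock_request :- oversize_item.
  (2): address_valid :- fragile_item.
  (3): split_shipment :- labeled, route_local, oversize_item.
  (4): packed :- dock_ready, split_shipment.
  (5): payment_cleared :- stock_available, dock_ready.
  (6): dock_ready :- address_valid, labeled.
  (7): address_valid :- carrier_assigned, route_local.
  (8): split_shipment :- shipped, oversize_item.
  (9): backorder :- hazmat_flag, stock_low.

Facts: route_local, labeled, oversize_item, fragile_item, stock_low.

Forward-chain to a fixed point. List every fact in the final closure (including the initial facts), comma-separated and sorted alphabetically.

address_valid, dock_ready, fragile_item, labeled, oversize_item, packed, restock_request, route_local, split_shipment, stock_low

Round 1 — (1), (2), (3), derive restock_request, address_valid, split_shipment.
Round 2 — (6), derive dock_ready.
Round 3 — (4), derive packed.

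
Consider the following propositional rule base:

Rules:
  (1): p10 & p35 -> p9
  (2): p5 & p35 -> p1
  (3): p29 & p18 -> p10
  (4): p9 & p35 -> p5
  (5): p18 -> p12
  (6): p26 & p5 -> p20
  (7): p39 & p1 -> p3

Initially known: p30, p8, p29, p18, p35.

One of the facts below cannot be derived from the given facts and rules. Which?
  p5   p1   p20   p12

[1] (3) [p29 & p18 -> p10]; (5) [p18 -> p12]. ⇒ new: p10, p12.
[2] (1) [p10 & p35 -> p9]. ⇒ new: p9.
[3] (4) [p9 & p35 -> p5]. ⇒ new: p5.
[4] (2) [p5 & p35 -> p1]. ⇒ new: p1.
Derived: p1 (round 4), p5 (round 3), p12 (round 1). p20 never appears in any round.

p20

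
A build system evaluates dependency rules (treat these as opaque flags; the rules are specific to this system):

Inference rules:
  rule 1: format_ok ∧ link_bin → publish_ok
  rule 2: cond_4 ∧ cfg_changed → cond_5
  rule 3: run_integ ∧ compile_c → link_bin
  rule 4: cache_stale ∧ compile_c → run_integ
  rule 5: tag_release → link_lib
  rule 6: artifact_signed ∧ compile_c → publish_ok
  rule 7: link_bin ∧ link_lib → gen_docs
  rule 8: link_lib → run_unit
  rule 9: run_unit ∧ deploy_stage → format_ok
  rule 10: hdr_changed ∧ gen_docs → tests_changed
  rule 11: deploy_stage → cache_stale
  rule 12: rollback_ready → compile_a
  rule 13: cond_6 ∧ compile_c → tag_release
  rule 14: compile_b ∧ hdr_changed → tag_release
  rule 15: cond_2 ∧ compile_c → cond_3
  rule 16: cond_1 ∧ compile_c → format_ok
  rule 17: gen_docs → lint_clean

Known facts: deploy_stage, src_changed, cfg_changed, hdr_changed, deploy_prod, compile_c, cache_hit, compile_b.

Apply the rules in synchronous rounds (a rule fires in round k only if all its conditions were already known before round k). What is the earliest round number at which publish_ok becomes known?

5

Round 1: rule 11 [deploy_stage → cache_stale]; rule 14 [compile_b ∧ hdr_changed → tag_release]. Adds cache_stale, tag_release.
Round 2: rule 4 [cache_stale ∧ compile_c → run_integ]; rule 5 [tag_release → link_lib]. Adds run_integ, link_lib.
Round 3: rule 3 [run_integ ∧ compile_c → link_bin]; rule 8 [link_lib → run_unit]. Adds link_bin, run_unit.
Round 4: rule 7 [link_bin ∧ link_lib → gen_docs]; rule 9 [run_unit ∧ deploy_stage → format_ok]. Adds gen_docs, format_ok.
Round 5: rule 1 [format_ok ∧ link_bin → publish_ok]; rule 10 [hdr_changed ∧ gen_docs → tests_changed]; rule 17 [gen_docs → lint_clean]. Adds publish_ok, tests_changed, lint_clean.
publish_ok first appears in round 5.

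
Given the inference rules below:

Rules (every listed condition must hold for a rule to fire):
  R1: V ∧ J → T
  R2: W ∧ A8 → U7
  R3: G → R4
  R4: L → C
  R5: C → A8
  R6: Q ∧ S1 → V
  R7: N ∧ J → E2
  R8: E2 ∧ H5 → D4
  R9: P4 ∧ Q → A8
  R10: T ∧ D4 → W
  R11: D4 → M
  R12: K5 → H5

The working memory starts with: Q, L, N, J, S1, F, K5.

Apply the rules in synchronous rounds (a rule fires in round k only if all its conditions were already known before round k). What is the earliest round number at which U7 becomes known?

4

[1] R4 [L → C]; R6 [Q ∧ S1 → V]; R7 [N ∧ J → E2]; R12 [K5 → H5]. ⇒ new: C, V, E2, H5.
[2] R1 [V ∧ J → T]; R5 [C → A8]; R8 [E2 ∧ H5 → D4]. ⇒ new: T, A8, D4.
[3] R10 [T ∧ D4 → W]; R11 [D4 → M]. ⇒ new: W, M.
[4] R2 [W ∧ A8 → U7]. ⇒ new: U7.
U7 first appears in round 4.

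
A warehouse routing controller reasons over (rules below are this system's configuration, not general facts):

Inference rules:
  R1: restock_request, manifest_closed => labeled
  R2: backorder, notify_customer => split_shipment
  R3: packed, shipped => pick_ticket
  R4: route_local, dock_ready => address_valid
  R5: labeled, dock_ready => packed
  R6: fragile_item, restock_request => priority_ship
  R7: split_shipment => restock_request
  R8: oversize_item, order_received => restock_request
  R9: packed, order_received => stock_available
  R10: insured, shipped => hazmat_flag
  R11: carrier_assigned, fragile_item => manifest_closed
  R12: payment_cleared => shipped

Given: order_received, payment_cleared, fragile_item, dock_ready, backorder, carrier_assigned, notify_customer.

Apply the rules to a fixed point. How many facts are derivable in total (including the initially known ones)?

Round 1: R2 [backorder, notify_customer => split_shipment]; R11 [carrier_assigned, fragile_item => manifest_closed]; R12 [payment_cleared => shipped]. Adds split_shipment, manifest_closed, shipped.
Round 2: R7 [split_shipment => restock_request]. Adds restock_request.
Round 3: R1 [restock_request, manifest_closed => labeled]; R6 [fragile_item, restock_request => priority_ship]. Adds labeled, priority_ship.
Round 4: R5 [labeled, dock_ready => packed]. Adds packed.
Round 5: R3 [packed, shipped => pick_ticket]; R9 [packed, order_received => stock_available]. Adds pick_ticket, stock_available.
Closure: {backorder, carrier_assigned, dock_ready, fragile_item, labeled, manifest_closed, notify_customer, order_received, packed, payment_cleared, pick_ticket, priority_ship, restock_request, shipped, split_shipment, stock_available} — 16 facts.

16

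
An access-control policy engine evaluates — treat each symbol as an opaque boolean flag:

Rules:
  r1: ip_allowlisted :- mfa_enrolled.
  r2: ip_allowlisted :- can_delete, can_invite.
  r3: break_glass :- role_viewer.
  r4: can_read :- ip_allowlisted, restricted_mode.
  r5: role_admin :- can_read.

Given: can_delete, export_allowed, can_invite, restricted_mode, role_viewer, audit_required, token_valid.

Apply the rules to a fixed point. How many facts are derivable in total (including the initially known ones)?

11

Round 1 fires r2, r3, giving ip_allowlisted, break_glass.
Round 2 fires r4, giving can_read.
Round 3 fires r5, giving role_admin.
Closure: {audit_required, break_glass, can_delete, can_invite, can_read, export_allowed, ip_allowlisted, restricted_mode, role_admin, role_viewer, token_valid} — 11 facts.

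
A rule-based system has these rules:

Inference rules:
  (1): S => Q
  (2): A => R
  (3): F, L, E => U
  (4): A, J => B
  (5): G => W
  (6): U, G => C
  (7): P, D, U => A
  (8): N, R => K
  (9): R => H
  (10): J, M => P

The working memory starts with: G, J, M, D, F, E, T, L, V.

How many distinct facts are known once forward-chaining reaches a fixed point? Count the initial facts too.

Round 1 fires (3), (5), (10), giving U, W, P.
Round 2 fires (6), (7), giving C, A.
Round 3 fires (2), (4), giving R, B.
Round 4 fires (9), giving H.
Closure: {A, B, C, D, E, F, G, H, J, L, M, P, R, T, U, V, W} — 17 facts.

17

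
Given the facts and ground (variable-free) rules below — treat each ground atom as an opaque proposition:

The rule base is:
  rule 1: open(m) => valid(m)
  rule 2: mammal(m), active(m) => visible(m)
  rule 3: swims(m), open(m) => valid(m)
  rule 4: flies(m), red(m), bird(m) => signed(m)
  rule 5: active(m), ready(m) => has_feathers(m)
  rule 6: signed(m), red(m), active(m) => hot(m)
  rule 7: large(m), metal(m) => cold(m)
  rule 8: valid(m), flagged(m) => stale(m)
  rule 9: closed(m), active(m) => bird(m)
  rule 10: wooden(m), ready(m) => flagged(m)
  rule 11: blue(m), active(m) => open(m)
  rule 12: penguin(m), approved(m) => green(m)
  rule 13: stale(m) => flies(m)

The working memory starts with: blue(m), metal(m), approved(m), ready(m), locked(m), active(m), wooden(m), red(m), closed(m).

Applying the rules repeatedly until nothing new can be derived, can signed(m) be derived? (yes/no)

Round 1: rule 5 [active(m), ready(m) => has_feathers(m)]; rule 9 [closed(m), active(m) => bird(m)]; rule 10 [wooden(m), ready(m) => flagged(m)]; rule 11 [blue(m), active(m) => open(m)]. New: has_feathers(m), bird(m), flagged(m), open(m).
Round 2: rule 1 [open(m) => valid(m)]. New: valid(m).
Round 3: rule 8 [valid(m), flagged(m) => stale(m)]. New: stale(m).
Round 4: rule 13 [stale(m) => flies(m)]. New: flies(m).
Round 5: rule 4 [flies(m), red(m), bird(m) => signed(m)]. New: signed(m).
Round 6: rule 6 [signed(m), red(m), active(m) => hot(m)]. New: hot(m).
signed(m) appears in round 5, so it is derivable.

yes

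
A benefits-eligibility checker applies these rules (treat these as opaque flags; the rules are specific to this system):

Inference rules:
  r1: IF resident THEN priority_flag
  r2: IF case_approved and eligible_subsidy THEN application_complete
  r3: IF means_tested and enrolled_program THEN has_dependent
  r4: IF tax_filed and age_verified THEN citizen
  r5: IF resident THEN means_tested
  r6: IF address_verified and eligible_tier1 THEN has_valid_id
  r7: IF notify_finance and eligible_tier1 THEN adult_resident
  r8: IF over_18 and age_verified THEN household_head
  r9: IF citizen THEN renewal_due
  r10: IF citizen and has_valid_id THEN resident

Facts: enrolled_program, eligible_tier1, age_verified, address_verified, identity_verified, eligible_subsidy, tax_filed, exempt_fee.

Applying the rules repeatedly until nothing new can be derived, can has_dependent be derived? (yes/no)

yes

[1] r4 [IF tax_filed and age_verified THEN citizen]; r6 [IF address_verified and eligible_tier1 THEN has_valid_id]. ⇒ new: citizen, has_valid_id.
[2] r9 [IF citizen THEN renewal_due]; r10 [IF citizen and has_valid_id THEN resident]. ⇒ new: renewal_due, resident.
[3] r1 [IF resident THEN priority_flag]; r5 [IF resident THEN means_tested]. ⇒ new: priority_flag, means_tested.
[4] r3 [IF means_tested and enrolled_program THEN has_dependent]. ⇒ new: has_dependent.
has_dependent appears in round 4, so it is derivable.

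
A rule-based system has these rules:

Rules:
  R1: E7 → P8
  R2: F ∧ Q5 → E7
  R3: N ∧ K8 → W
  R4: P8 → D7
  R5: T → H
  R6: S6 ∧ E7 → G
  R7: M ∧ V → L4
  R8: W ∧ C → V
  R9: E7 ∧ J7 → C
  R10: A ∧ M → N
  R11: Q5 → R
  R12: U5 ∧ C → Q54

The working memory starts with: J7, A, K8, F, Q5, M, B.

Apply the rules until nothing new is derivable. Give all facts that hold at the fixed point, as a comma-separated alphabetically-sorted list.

A, B, C, D7, E7, F, J7, K8, L4, M, N, P8, Q5, R, V, W

Round 1: R2 [F ∧ Q5 → E7]; R10 [A ∧ M → N]; R11 [Q5 → R]. Adds E7, N, R.
Round 2: R1 [E7 → P8]; R3 [N ∧ K8 → W]; R9 [E7 ∧ J7 → C]. Adds P8, W, C.
Round 3: R4 [P8 → D7]; R8 [W ∧ C → V]. Adds D7, V.
Round 4: R7 [M ∧ V → L4]. Adds L4.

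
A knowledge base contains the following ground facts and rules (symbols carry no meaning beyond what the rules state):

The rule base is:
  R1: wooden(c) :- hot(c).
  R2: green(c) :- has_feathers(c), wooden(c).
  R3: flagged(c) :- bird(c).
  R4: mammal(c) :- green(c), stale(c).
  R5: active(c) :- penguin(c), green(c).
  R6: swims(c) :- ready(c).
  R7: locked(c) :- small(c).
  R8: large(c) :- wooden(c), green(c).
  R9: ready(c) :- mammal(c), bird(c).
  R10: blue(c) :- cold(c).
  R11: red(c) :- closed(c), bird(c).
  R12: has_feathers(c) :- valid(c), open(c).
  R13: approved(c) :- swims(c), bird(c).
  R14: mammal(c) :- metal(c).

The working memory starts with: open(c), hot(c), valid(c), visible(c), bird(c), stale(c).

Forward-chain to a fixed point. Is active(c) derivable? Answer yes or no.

no

[1] R1 [wooden(c) :- hot(c).]; R3 [flagged(c) :- bird(c).]; R12 [has_feathers(c) :- valid(c), open(c).]. ⇒ new: wooden(c), flagged(c), has_feathers(c).
[2] R2 [green(c) :- has_feathers(c), wooden(c).]. ⇒ new: green(c).
[3] R4 [mammal(c) :- green(c), stale(c).]; R8 [large(c) :- wooden(c), green(c).]. ⇒ new: mammal(c), large(c).
[4] R9 [ready(c) :- mammal(c), bird(c).]. ⇒ new: ready(c).
[5] R6 [swims(c) :- ready(c).]. ⇒ new: swims(c).
[6] R13 [approved(c) :- swims(c), bird(c).]. ⇒ new: approved(c).
Fixed point reached. active(c) is concluded only by R5; R5 needs penguin(c) (never derived).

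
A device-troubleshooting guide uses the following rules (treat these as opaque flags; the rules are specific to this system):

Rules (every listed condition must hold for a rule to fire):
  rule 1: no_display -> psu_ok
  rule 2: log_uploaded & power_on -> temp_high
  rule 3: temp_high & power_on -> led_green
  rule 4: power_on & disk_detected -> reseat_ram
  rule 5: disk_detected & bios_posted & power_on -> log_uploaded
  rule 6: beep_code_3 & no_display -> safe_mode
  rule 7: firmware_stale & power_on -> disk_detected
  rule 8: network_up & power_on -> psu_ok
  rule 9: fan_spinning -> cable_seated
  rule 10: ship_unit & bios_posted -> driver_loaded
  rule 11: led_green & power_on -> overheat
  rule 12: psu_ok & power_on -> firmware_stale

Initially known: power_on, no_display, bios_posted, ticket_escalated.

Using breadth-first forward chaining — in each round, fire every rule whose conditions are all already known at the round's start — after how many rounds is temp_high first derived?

5

Round 1: rule 1 [no_display -> psu_ok]. New: psu_ok.
Round 2: rule 12 [psu_ok & power_on -> firmware_stale]. New: firmware_stale.
Round 3: rule 7 [firmware_stale & power_on -> disk_detected]. New: disk_detected.
Round 4: rule 4 [power_on & disk_detected -> reseat_ram]; rule 5 [disk_detected & bios_posted & power_on -> log_uploaded]. New: reseat_ram, log_uploaded.
Round 5: rule 2 [log_uploaded & power_on -> temp_high]. New: temp_high.
temp_high first appears in round 5.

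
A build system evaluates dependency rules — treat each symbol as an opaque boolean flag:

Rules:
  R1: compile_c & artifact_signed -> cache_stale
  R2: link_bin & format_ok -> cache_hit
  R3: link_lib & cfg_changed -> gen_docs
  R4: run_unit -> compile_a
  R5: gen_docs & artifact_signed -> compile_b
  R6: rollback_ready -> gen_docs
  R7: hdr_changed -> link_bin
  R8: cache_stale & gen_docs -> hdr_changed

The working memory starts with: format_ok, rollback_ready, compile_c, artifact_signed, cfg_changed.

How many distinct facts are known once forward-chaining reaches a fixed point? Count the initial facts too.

Round 1 fires R1, R6, giving cache_stale, gen_docs.
Round 2 fires R5, R8, giving compile_b, hdr_changed.
Round 3 fires R7, giving link_bin.
Round 4 fires R2, giving cache_hit.
Closure: {artifact_signed, cache_hit, cache_stale, cfg_changed, compile_b, compile_c, format_ok, gen_docs, hdr_changed, link_bin, rollback_ready} — 11 facts.

11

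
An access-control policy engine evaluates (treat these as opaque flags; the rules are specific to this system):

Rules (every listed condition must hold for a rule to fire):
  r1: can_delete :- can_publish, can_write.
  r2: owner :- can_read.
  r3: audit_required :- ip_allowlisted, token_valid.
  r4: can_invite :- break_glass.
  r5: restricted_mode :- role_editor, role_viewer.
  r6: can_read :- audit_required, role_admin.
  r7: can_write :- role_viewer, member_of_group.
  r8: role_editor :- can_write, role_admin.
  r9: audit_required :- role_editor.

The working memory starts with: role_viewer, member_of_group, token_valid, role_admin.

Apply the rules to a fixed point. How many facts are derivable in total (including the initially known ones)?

Round 1 — r7, derive can_write.
Round 2 — r8, derive role_editor.
Round 3 — r5, r9, derive restricted_mode, audit_required.
Round 4 — r6, derive can_read.
Round 5 — r2, derive owner.
Closure: {audit_required, can_read, can_write, member_of_group, owner, restricted_mode, role_admin, role_editor, role_viewer, token_valid} — 10 facts.

10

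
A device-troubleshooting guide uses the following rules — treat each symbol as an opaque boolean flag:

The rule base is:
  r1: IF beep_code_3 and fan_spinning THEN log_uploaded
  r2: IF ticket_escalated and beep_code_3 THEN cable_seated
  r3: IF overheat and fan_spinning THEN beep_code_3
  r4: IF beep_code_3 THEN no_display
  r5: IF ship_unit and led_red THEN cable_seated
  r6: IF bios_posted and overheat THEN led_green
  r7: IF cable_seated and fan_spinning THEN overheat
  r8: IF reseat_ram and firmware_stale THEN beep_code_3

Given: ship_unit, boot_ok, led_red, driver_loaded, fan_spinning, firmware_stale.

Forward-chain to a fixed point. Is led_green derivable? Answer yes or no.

Round 1: r5 [IF ship_unit and led_red THEN cable_seated]. Adds cable_seated.
Round 2: r7 [IF cable_seated and fan_spinning THEN overheat]. Adds overheat.
Round 3: r3 [IF overheat and fan_spinning THEN beep_code_3]. Adds beep_code_3.
Round 4: r1 [IF beep_code_3 and fan_spinning THEN log_uploaded]; r4 [IF beep_code_3 THEN no_display]. Adds log_uploaded, no_display.
Fixed point reached. led_green is concluded only by r6; r6 needs bios_posted (never derived).

no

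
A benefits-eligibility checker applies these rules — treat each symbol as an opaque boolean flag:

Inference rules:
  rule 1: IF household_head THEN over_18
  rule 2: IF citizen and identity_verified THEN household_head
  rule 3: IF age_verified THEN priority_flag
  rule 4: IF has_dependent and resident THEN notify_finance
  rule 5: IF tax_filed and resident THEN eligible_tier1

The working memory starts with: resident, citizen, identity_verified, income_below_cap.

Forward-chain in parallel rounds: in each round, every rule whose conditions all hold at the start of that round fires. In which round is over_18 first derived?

2

Round 1 fires rule 2, giving household_head.
Round 2 fires rule 1, giving over_18.
over_18 first appears in round 2.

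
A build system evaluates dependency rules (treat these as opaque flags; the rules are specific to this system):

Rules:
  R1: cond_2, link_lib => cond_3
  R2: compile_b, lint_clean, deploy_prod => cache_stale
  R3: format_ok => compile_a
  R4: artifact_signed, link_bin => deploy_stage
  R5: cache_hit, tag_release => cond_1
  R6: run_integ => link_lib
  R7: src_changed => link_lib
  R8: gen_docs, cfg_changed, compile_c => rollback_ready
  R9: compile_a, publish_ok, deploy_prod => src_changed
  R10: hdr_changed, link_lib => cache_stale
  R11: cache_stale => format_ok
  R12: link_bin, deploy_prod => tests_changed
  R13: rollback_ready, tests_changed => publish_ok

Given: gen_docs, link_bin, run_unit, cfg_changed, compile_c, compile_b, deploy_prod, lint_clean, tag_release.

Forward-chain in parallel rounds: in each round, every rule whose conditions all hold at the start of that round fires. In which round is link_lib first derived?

5

Round 1 fires R2, R8, R12, giving cache_stale, rollback_ready, tests_changed.
Round 2 fires R11, R13, giving format_ok, publish_ok.
Round 3 fires R3, giving compile_a.
Round 4 fires R9, giving src_changed.
Round 5 fires R7, giving link_lib.
link_lib first appears in round 5.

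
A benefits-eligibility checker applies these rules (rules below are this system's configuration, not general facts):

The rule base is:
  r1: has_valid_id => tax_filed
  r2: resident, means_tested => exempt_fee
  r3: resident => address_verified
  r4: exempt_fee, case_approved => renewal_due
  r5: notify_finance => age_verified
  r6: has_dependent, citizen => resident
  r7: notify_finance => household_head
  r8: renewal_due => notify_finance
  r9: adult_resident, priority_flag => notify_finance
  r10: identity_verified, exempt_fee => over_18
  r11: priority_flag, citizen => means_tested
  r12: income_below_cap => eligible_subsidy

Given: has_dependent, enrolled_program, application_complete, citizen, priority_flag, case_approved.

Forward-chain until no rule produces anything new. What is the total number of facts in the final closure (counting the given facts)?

Round 1: r6 [has_dependent, citizen => resident]; r11 [priority_flag, citizen => means_tested]. Adds resident, means_tested.
Round 2: r2 [resident, means_tested => exempt_fee]; r3 [resident => address_verified]. Adds exempt_fee, address_verified.
Round 3: r4 [exempt_fee, case_approved => renewal_due]. Adds renewal_due.
Round 4: r8 [renewal_due => notify_finance]. Adds notify_finance.
Round 5: r5 [notify_finance => age_verified]; r7 [notify_finance => household_head]. Adds age_verified, household_head.
Closure: {address_verified, age_verified, application_complete, case_approved, citizen, enrolled_program, exempt_fee, has_dependent, household_head, means_tested, notify_finance, priority_flag, renewal_due, resident} — 14 facts.

14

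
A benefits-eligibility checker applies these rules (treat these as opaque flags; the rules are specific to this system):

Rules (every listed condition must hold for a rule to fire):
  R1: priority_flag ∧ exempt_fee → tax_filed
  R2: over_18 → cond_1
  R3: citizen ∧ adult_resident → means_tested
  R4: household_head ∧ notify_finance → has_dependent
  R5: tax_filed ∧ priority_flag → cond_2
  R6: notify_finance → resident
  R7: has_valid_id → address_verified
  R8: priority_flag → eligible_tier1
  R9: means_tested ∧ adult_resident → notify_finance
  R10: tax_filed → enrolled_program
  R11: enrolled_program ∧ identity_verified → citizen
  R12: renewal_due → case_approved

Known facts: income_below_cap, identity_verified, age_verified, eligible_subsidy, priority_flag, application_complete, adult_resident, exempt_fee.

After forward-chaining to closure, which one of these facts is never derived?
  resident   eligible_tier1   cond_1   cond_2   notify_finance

Round 1 fires R1, R8, giving tax_filed, eligible_tier1.
Round 2 fires R5, R10, giving cond_2, enrolled_program.
Round 3 fires R11, giving citizen.
Round 4 fires R3, giving means_tested.
Round 5 fires R9, giving notify_finance.
Round 6 fires R6, giving resident.
Derived: resident (round 6), eligible_tier1 (round 1), cond_2 (round 2), notify_finance (round 5). cond_1 never appears in any round.

cond_1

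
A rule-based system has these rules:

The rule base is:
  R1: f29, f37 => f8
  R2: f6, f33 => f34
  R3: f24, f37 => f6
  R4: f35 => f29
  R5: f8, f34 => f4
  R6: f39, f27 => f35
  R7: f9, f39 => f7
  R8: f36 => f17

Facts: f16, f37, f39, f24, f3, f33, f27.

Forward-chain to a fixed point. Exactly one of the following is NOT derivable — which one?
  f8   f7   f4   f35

Round 1: R3 [f24, f37 => f6]; R6 [f39, f27 => f35]. Adds f6, f35.
Round 2: R2 [f6, f33 => f34]; R4 [f35 => f29]. Adds f34, f29.
Round 3: R1 [f29, f37 => f8]. Adds f8.
Round 4: R5 [f8, f34 => f4]. Adds f4.
Derived: f8 (round 3), f35 (round 1), f4 (round 4). f7 never appears in any round.

f7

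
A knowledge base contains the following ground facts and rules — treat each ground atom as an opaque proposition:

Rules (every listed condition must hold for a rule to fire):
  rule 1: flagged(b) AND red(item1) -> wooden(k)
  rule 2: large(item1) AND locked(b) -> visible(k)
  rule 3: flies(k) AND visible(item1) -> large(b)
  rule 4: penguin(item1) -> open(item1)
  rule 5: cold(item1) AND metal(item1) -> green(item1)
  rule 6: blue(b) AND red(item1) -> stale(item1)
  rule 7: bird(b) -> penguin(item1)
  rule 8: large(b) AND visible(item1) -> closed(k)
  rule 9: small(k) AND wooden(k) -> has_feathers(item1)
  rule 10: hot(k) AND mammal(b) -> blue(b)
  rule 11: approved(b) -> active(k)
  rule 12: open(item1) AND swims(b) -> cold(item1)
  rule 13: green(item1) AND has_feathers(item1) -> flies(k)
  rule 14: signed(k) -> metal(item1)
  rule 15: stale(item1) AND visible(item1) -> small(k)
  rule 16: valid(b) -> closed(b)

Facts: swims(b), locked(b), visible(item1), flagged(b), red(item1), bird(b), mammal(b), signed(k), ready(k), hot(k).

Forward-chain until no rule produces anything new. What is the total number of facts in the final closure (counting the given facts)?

Round 1: rule 1 [flagged(b) AND red(item1) -> wooden(k)]; rule 7 [bird(b) -> penguin(item1)]; rule 10 [hot(k) AND mammal(b) -> blue(b)]; rule 14 [signed(k) -> metal(item1)]. Adds wooden(k), penguin(item1), blue(b), metal(item1).
Round 2: rule 4 [penguin(item1) -> open(item1)]; rule 6 [blue(b) AND red(item1) -> stale(item1)]. Adds open(item1), stale(item1).
Round 3: rule 12 [open(item1) AND swims(b) -> cold(item1)]; rule 15 [stale(item1) AND visible(item1) -> small(k)]. Adds cold(item1), small(k).
Round 4: rule 5 [cold(item1) AND metal(item1) -> green(item1)]; rule 9 [small(k) AND wooden(k) -> has_feathers(item1)]. Adds green(item1), has_feathers(item1).
Round 5: rule 13 [green(item1) AND has_feathers(item1) -> flies(k)]. Adds flies(k).
Round 6: rule 3 [flies(k) AND visible(item1) -> large(b)]. Adds large(b).
Round 7: rule 8 [large(b) AND visible(item1) -> closed(k)]. Adds closed(k).
Closure: {bird(b), blue(b), closed(k), cold(item1), flagged(b), flies(k), green(item1), has_feathers(item1), hot(k), large(b), locked(b), mammal(b), metal(item1), open(item1), penguin(item1), ready(k), red(item1), signed(k), small(k), stale(item1), swims(b), visible(item1), wooden(k)} — 23 facts.

23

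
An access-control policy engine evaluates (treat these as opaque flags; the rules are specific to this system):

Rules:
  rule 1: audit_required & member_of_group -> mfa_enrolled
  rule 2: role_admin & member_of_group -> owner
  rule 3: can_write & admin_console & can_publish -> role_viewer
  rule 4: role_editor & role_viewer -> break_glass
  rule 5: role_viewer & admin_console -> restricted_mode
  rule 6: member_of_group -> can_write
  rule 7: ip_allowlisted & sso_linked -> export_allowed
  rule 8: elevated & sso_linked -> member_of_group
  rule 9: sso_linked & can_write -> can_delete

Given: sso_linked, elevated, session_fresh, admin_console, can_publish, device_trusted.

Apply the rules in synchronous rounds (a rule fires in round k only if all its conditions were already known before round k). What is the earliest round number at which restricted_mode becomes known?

4

Round 1: rule 8 [elevated & sso_linked -> member_of_group]. New: member_of_group.
Round 2: rule 6 [member_of_group -> can_write]. New: can_write.
Round 3: rule 3 [can_write & admin_console & can_publish -> role_viewer]; rule 9 [sso_linked & can_write -> can_delete]. New: role_viewer, can_delete.
Round 4: rule 5 [role_viewer & admin_console -> restricted_mode]. New: restricted_mode.
restricted_mode first appears in round 4.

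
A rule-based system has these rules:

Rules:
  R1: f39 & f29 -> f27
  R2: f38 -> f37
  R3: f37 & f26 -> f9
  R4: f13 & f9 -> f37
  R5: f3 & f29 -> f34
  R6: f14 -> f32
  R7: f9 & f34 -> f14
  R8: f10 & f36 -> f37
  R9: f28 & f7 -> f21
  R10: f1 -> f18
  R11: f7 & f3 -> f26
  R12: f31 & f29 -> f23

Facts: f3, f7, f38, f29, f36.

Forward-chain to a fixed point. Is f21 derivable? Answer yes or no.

[1] R2 [f38 -> f37]; R5 [f3 & f29 -> f34]; R11 [f7 & f3 -> f26]. ⇒ new: f37, f34, f26.
[2] R3 [f37 & f26 -> f9]. ⇒ new: f9.
[3] R7 [f9 & f34 -> f14]. ⇒ new: f14.
[4] R6 [f14 -> f32]. ⇒ new: f32.
Fixed point reached. f21 is concluded only by R9; R9 needs f28 (never derived).

no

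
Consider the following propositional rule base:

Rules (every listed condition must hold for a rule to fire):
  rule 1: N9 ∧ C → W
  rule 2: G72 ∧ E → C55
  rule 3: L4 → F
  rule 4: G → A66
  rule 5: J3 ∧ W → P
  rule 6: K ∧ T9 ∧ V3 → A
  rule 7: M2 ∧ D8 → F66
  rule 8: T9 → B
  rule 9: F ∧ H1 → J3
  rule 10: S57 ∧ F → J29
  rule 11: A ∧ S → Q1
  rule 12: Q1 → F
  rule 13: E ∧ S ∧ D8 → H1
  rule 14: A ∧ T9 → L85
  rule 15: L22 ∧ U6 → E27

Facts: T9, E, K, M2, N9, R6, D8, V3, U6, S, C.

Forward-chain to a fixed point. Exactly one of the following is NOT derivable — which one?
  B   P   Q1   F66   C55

C55

Round 1: rule 1 [N9 ∧ C → W]; rule 6 [K ∧ T9 ∧ V3 → A]; rule 7 [M2 ∧ D8 → F66]; rule 8 [T9 → B]; rule 13 [E ∧ S ∧ D8 → H1]. Adds W, A, F66, B, H1.
Round 2: rule 11 [A ∧ S → Q1]; rule 14 [A ∧ T9 → L85]. Adds Q1, L85.
Round 3: rule 12 [Q1 → F]. Adds F.
Round 4: rule 9 [F ∧ H1 → J3]. Adds J3.
Round 5: rule 5 [J3 ∧ W → P]. Adds P.
Derived: B (round 1), Q1 (round 2), F66 (round 1), P (round 5). C55 never appears in any round.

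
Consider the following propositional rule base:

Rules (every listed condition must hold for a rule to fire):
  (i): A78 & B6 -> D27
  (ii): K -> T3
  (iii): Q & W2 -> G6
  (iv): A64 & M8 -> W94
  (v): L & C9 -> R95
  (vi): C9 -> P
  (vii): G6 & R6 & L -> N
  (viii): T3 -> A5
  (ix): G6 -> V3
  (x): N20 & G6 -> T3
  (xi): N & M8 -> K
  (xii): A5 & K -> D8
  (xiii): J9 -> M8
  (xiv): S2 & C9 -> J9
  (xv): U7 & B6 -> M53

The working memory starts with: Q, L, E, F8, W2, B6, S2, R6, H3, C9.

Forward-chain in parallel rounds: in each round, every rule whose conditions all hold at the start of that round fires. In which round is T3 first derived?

Round 1: (iii) [Q & W2 -> G6]; (v) [L & C9 -> R95]; (vi) [C9 -> P]; (xiv) [S2 & C9 -> J9]. Adds G6, R95, P, J9.
Round 2: (vii) [G6 & R6 & L -> N]; (ix) [G6 -> V3]; (xiii) [J9 -> M8]. Adds N, V3, M8.
Round 3: (xi) [N & M8 -> K]. Adds K.
Round 4: (ii) [K -> T3]. Adds T3.
T3 first appears in round 4.

4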